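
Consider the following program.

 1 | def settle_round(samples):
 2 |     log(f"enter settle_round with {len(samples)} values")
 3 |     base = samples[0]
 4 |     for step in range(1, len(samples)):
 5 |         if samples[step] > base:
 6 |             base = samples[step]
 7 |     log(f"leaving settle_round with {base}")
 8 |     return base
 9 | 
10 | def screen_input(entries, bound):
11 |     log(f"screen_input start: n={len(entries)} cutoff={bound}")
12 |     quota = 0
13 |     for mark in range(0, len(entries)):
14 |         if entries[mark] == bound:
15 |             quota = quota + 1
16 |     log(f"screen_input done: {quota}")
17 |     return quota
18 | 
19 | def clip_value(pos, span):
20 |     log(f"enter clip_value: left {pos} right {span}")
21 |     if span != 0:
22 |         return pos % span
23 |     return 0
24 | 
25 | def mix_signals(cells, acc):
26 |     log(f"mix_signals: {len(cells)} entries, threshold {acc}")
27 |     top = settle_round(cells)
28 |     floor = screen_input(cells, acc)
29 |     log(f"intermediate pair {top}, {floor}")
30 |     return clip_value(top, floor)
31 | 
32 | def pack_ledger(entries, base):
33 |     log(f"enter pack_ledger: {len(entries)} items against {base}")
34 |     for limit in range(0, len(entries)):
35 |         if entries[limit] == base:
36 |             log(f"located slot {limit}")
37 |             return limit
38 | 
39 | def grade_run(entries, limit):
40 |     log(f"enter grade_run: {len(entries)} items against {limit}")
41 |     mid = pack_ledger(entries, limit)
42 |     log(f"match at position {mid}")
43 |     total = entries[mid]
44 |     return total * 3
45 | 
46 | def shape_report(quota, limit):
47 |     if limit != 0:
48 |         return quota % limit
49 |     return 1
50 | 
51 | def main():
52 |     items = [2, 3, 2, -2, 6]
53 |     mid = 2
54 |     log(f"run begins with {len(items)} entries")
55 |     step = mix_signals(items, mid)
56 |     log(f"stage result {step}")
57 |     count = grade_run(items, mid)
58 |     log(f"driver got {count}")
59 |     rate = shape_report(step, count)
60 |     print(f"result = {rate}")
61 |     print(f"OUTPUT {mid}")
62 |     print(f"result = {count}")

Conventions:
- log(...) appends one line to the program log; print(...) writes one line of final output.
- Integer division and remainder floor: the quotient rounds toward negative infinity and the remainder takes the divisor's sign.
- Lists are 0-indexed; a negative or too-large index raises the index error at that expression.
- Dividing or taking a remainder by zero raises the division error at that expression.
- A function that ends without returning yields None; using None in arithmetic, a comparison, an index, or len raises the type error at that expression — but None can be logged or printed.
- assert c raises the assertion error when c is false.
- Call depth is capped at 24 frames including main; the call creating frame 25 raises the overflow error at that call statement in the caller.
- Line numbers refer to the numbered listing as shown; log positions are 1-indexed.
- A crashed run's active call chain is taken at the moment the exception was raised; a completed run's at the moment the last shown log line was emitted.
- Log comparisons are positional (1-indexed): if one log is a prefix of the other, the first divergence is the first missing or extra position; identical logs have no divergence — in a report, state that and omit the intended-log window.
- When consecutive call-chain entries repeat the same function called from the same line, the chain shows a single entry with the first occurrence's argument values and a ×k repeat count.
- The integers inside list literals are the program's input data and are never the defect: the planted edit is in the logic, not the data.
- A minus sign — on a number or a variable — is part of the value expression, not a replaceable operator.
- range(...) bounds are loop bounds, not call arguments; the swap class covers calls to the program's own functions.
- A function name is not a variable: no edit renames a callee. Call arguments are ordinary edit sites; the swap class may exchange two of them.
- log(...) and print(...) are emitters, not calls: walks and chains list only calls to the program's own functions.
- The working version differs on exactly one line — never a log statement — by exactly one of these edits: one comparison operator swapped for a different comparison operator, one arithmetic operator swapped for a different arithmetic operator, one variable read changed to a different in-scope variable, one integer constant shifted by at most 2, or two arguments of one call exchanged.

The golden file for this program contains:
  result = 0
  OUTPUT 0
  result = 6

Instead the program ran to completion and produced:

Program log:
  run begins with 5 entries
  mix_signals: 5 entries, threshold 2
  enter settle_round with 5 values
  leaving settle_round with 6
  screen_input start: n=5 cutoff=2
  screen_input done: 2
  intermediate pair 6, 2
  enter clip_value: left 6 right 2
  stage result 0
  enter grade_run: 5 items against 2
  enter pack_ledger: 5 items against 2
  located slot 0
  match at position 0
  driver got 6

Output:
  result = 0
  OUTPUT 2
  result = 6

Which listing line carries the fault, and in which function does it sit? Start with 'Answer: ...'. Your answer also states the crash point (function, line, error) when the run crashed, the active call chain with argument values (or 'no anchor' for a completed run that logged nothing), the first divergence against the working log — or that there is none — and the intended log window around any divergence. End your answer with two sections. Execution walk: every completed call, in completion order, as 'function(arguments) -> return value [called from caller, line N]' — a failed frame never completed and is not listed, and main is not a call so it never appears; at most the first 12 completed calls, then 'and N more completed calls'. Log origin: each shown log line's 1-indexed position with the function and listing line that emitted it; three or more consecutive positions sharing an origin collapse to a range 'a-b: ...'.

Answer: the defect is in main at line 61.
Key observation: The logs agree in full; only the final output differs.
Call chain: main.
First divergence: none; the two logs match at every position.
Execution walk:
  settle_round([2, 3, 2, -2, 6]) -> 6  [called from mix_signals, line 27]
  screen_input([2, 3, 2, -2, 6], 2) -> 2  [called from mix_signals, line 28]
  clip_value(6, 2) -> 0  [called from mix_signals, line 30]
  mix_signals([2, 3, 2, -2, 6], 2) -> 0  [called from main, line 55]
  pack_ledger([2, 3, 2, -2, 6], 2) -> 0  [called from grade_run, line 41]
  grade_run([2, 3, 2, -2, 6], 2) -> 6  [called from main, line 57]
  shape_report(0, 6) -> 0  [called from main, line 59]
Origin of each log line:
  1: from main, line 54
  2: from mix_signals, line 26
  3: from settle_round, line 2
  4: from settle_round, line 7
  5: from screen_input, line 11
  6: from screen_input, line 16
  7: from mix_signals, line 29
  8: from clip_value, line 20
  9: from main, line 56
  10: from grade_run, line 40
  11: from pack_ledger, line 33
  12: from pack_ledger, line 36
  13: from grade_run, line 42
  14: from main, line 58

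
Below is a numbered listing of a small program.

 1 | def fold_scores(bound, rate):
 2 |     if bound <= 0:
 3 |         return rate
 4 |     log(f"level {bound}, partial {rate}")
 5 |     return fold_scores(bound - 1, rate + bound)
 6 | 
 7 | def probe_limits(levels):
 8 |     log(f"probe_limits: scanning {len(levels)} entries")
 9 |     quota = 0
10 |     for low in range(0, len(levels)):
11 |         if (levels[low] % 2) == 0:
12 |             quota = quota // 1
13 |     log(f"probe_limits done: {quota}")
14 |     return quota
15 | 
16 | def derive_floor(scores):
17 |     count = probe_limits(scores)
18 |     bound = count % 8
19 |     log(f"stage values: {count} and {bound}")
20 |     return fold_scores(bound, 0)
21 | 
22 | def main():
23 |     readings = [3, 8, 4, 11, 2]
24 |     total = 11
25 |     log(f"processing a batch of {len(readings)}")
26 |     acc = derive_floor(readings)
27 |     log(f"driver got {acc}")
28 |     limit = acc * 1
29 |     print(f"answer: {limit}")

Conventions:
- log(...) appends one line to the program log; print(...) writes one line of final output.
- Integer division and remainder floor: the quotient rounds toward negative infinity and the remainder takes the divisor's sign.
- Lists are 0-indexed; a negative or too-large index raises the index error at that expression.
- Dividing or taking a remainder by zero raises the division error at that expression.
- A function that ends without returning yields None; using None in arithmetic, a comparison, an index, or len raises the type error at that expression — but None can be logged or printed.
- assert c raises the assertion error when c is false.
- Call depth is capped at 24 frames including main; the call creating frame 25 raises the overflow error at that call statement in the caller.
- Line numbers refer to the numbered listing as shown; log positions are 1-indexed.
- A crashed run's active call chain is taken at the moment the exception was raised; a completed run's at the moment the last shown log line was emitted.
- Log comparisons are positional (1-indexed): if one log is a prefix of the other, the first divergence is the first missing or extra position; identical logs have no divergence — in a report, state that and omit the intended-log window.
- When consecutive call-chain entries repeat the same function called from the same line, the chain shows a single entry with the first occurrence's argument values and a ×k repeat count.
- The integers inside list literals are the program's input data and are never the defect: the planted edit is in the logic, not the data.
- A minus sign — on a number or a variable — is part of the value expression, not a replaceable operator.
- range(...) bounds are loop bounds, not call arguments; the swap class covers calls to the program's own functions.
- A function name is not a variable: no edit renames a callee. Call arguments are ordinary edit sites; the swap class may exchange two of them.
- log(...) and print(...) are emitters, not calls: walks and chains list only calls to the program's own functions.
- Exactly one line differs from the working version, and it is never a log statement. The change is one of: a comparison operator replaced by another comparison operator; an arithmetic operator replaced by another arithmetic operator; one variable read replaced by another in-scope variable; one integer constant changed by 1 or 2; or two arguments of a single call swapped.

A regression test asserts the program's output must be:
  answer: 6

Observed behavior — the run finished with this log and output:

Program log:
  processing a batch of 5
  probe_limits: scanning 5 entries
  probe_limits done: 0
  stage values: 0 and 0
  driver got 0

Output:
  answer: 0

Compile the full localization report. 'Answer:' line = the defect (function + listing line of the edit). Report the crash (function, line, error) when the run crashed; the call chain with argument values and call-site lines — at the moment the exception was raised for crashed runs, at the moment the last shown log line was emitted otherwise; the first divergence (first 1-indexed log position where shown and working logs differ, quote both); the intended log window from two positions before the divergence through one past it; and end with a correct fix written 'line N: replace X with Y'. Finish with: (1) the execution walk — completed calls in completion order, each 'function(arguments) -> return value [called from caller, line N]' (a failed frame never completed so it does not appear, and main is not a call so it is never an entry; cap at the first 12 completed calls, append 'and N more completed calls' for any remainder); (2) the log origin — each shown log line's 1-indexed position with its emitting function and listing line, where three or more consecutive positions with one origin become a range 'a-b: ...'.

Answer: the defect is in probe_limits at line 12.
Core observation: Everything matches until log position 3, which reads 'probe_limits done: 0' in place of 'probe_limits done: 3'.
Call chain: main.
First divergence: position 3 — shown 'probe_limits done: 0', intended 'probe_limits done: 3'.
Intended log window:
  1: processing a batch of 5
  2: probe_limits: scanning 5 entries
  3: probe_limits done: 3
  4: stage values: 3 and 3
Execution walk:
  probe_limits([3, 8, 4, 11, 2]) -> 0  [called from derive_floor, line 17]
  fold_scores(0, 0) -> 0  [called from derive_floor, line 20]
  derive_floor([3, 8, 4, 11, 2]) -> 0  [called from main, line 26]
Log origins:
  1: emitted by main (line 25)
  2: emitted by probe_limits (line 8)
  3: emitted by probe_limits (line 13)
  4: emitted by derive_floor (line 19)
  5: emitted by main (line 27)
A correct fix: line 12: replace `//` with `+`.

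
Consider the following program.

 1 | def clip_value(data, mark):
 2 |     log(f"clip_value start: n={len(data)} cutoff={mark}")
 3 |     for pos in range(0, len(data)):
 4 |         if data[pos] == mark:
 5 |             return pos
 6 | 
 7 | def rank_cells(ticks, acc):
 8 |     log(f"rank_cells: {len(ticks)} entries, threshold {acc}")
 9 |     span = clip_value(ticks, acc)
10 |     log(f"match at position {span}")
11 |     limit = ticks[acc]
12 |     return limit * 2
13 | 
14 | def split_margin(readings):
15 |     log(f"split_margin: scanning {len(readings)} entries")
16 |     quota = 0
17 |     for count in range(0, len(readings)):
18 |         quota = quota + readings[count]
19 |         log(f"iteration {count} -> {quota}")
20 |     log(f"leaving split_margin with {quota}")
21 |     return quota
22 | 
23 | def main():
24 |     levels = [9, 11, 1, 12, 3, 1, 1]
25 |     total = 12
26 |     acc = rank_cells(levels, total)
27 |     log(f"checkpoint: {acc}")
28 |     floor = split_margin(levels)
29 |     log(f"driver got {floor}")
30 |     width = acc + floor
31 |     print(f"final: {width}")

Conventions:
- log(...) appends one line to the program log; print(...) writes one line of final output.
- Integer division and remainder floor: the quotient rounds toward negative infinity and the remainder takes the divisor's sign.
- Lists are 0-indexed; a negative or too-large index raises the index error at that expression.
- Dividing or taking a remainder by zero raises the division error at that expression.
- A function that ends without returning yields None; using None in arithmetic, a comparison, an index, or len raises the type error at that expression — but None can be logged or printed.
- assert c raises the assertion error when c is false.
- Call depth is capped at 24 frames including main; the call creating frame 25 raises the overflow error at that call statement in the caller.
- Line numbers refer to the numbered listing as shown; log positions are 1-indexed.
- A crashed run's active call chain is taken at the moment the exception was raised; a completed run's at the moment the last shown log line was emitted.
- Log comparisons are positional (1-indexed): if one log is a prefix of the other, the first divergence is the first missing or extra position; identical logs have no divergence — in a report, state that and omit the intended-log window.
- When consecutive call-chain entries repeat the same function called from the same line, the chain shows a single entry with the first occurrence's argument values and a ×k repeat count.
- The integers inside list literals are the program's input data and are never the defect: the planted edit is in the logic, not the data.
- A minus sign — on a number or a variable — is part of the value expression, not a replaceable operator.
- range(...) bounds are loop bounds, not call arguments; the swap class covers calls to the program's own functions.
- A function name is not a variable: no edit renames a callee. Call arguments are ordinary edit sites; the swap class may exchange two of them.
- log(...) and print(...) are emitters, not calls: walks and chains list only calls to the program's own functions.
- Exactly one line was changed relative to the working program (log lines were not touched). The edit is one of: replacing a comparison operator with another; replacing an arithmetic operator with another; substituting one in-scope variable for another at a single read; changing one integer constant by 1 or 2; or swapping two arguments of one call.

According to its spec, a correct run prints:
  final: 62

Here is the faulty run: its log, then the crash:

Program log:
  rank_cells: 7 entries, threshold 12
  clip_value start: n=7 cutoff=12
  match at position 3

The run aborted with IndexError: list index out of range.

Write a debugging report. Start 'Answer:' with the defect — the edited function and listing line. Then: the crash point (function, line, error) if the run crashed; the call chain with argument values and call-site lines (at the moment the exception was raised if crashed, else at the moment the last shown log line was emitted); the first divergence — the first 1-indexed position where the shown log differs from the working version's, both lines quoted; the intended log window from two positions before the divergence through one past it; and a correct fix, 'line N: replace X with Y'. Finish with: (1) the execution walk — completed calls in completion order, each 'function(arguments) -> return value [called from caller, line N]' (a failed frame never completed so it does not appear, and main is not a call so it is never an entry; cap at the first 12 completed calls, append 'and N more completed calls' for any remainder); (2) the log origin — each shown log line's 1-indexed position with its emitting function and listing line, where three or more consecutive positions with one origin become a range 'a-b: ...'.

Answer: the defect is in rank_cells at line 11.
Core observation: The log ends early — 3 lines, where the working version next logs 'checkpoint: 24'.
Crash: rank_cells, line 11, IndexError.
Call chain: main -> rank_cells([9, 11, 1, 12, 3, 1, 1], 12) (called at line 26).
First divergence: position 4; the shown log stops at 3 lines while the working version next logs 'checkpoint: 24'.
Intended log window:
  2: clip_value start: n=7 cutoff=12
  3: match at position 3
  4: checkpoint: 24
  5: split_margin: scanning 7 entries
Execution walk:
  clip_value([9, 11, 1, 12, 3, 1, 1], 12) -> 3  [called from rank_cells, line 9]
Log origin:
  1: emitted by rank_cells (line 8)
  2: emitted by clip_value (line 2)
  3: emitted by rank_cells (line 10)
A correct fix: line 11: replace `acc` with `span`.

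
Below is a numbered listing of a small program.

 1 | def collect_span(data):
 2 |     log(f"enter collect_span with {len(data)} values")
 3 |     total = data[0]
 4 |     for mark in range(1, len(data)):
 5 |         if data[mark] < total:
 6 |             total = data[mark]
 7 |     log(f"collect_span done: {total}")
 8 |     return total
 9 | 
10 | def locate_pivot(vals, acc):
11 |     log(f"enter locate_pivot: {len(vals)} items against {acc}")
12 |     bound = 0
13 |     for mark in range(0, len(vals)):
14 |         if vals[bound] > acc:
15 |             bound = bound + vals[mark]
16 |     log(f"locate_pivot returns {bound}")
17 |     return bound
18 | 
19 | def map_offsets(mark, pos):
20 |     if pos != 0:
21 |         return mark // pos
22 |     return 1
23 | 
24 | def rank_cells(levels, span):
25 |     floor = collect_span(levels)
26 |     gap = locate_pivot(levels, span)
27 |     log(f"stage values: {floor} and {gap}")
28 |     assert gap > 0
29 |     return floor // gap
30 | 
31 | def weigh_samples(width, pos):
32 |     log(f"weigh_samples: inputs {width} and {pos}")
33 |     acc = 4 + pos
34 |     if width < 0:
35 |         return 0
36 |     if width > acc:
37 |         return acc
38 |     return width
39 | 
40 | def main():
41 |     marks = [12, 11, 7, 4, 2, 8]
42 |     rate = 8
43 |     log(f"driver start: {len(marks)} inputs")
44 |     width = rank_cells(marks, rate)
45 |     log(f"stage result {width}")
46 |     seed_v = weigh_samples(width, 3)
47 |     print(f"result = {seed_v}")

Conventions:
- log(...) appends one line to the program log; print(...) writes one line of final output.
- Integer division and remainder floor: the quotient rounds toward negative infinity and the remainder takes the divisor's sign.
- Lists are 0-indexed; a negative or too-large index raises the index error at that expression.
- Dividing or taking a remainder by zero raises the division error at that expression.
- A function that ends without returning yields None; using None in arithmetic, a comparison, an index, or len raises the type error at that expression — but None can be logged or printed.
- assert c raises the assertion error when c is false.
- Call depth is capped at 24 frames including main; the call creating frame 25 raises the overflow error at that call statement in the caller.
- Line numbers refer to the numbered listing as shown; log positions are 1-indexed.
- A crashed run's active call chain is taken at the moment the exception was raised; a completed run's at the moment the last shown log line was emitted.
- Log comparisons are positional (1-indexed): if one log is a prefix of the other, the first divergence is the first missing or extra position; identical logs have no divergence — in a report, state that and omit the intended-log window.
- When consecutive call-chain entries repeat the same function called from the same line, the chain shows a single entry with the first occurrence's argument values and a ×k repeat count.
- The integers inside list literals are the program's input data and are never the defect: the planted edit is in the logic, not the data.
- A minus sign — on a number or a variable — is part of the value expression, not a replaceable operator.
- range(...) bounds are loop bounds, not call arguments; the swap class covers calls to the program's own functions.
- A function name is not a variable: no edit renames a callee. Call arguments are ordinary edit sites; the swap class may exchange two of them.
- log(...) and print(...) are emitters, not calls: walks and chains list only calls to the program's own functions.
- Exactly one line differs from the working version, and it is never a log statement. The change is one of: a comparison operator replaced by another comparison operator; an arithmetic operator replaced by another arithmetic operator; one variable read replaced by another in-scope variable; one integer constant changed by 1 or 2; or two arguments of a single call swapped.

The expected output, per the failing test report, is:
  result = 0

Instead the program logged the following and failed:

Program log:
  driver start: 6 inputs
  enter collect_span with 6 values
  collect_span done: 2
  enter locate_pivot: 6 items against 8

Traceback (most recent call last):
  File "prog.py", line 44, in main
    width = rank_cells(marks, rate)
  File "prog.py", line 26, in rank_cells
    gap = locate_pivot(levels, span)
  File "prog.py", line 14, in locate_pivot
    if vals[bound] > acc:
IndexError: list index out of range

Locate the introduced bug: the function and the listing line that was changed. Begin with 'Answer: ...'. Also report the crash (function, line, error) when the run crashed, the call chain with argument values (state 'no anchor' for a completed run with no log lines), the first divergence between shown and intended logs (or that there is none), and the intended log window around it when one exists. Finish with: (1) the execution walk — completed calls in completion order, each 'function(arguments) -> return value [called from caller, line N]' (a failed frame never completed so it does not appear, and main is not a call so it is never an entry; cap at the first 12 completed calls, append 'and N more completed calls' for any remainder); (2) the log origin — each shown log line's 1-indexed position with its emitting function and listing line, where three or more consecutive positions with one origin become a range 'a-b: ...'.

Answer: the defect is in locate_pivot at line 14.
Key observation: The log ends early — 4 lines, where the working version next logs 'locate_pivot returns 23'.
Crash: locate_pivot, line 14, IndexError.
Call chain: main -> rank_cells([12, 11, 7, 4, 2, 8], 8) (called at line 44) -> locate_pivot([12, 11, 7, 4, 2, 8], 8) (called at line 26).
First divergence: position 5 — the faulty run's log ends after 4 lines; the working version continues with 'locate_pivot returns 23'.
Intended log window:
  3: collect_span done: 2
  4: enter locate_pivot: 6 items against 8
  5: locate_pivot returns 23
  6: stage values: 2 and 23
Execution walk:
  collect_span([12, 11, 7, 4, 2, 8]) -> 2  [called from rank_cells, line 25]
Log origins:
  1: logged in main at line 43
  2: logged in collect_span at line 2
  3: logged in collect_span at line 7
  4: logged in locate_pivot at line 11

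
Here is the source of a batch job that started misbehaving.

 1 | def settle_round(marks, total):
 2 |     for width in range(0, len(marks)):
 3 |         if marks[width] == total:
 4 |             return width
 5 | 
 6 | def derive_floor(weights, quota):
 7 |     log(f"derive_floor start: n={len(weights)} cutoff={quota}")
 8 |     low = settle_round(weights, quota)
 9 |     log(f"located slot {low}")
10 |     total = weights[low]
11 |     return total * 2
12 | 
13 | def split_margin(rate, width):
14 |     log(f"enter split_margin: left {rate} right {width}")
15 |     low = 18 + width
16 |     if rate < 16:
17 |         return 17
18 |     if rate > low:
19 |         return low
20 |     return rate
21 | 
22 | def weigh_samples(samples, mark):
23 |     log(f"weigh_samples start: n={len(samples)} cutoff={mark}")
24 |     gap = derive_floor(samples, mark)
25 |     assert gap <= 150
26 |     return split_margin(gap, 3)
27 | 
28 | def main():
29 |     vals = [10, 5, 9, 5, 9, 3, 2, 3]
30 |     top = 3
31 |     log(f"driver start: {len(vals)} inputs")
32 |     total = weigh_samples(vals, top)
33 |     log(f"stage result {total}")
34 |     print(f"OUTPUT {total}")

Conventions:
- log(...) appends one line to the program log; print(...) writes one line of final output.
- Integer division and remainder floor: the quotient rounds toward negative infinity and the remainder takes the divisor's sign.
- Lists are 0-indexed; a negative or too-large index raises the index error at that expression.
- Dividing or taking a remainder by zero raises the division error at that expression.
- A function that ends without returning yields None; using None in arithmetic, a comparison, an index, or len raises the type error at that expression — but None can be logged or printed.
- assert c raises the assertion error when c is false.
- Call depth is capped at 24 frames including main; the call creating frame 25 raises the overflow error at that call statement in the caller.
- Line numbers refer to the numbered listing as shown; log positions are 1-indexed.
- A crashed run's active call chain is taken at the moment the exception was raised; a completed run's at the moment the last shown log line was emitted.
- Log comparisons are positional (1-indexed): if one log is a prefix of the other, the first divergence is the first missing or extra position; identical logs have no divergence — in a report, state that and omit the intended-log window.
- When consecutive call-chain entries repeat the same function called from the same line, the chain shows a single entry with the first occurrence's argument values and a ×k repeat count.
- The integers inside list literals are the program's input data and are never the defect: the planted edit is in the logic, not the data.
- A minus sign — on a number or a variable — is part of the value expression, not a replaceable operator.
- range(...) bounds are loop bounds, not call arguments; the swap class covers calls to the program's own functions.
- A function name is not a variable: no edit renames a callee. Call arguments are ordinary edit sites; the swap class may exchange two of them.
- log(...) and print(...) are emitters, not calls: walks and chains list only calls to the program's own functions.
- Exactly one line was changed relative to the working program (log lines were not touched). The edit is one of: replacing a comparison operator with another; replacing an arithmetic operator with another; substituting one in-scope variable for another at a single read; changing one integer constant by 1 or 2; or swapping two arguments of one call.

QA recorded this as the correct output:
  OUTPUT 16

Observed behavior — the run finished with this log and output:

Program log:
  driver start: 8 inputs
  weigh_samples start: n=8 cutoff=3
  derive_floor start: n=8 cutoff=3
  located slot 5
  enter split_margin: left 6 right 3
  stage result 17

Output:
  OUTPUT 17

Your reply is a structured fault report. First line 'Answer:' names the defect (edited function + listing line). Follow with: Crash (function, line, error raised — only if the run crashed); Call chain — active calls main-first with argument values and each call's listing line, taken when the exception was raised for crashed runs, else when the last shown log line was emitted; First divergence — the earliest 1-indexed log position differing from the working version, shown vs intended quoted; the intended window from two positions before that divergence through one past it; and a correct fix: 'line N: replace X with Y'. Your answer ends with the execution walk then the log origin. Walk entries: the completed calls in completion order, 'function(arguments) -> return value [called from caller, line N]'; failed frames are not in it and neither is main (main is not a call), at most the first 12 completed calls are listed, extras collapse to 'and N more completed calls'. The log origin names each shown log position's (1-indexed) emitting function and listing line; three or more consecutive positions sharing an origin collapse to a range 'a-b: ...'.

Answer: the defect is in split_margin at line 17.
Key observation: At log position 6 the runs split — shown 'stage result 17', but the working version logs 'stage result 16'.
Call chain: main.
First divergence: at position 6 the run shows 'stage result 17' where the working version logs 'stage result 16'.
Intended log window:
  4: located slot 5
  5: enter split_margin: left 6 right 3
  6: stage result 16
Execution walk:
  settle_round([10, 5, 9, 5, 9, 3, 2, 3], 3) -> 5  [called from derive_floor, line 8]
  derive_floor([10, 5, 9, 5, 9, 3, 2, 3], 3) -> 6  [called from weigh_samples, line 24]
  split_margin(6, 3) -> 17  [called from weigh_samples, line 26]
  weigh_samples([10, 5, 9, 5, 9, 3, 2, 3], 3) -> 17  [called from main, line 32]
Origin of each log line:
  1: logged in main at line 31
  2: logged in weigh_samples at line 23
  3: logged in derive_floor at line 7
  4: logged in derive_floor at line 9
  5: logged in split_margin at line 14
  6: logged in main at line 33
A correct fix: line 17: replace `17` with `16`.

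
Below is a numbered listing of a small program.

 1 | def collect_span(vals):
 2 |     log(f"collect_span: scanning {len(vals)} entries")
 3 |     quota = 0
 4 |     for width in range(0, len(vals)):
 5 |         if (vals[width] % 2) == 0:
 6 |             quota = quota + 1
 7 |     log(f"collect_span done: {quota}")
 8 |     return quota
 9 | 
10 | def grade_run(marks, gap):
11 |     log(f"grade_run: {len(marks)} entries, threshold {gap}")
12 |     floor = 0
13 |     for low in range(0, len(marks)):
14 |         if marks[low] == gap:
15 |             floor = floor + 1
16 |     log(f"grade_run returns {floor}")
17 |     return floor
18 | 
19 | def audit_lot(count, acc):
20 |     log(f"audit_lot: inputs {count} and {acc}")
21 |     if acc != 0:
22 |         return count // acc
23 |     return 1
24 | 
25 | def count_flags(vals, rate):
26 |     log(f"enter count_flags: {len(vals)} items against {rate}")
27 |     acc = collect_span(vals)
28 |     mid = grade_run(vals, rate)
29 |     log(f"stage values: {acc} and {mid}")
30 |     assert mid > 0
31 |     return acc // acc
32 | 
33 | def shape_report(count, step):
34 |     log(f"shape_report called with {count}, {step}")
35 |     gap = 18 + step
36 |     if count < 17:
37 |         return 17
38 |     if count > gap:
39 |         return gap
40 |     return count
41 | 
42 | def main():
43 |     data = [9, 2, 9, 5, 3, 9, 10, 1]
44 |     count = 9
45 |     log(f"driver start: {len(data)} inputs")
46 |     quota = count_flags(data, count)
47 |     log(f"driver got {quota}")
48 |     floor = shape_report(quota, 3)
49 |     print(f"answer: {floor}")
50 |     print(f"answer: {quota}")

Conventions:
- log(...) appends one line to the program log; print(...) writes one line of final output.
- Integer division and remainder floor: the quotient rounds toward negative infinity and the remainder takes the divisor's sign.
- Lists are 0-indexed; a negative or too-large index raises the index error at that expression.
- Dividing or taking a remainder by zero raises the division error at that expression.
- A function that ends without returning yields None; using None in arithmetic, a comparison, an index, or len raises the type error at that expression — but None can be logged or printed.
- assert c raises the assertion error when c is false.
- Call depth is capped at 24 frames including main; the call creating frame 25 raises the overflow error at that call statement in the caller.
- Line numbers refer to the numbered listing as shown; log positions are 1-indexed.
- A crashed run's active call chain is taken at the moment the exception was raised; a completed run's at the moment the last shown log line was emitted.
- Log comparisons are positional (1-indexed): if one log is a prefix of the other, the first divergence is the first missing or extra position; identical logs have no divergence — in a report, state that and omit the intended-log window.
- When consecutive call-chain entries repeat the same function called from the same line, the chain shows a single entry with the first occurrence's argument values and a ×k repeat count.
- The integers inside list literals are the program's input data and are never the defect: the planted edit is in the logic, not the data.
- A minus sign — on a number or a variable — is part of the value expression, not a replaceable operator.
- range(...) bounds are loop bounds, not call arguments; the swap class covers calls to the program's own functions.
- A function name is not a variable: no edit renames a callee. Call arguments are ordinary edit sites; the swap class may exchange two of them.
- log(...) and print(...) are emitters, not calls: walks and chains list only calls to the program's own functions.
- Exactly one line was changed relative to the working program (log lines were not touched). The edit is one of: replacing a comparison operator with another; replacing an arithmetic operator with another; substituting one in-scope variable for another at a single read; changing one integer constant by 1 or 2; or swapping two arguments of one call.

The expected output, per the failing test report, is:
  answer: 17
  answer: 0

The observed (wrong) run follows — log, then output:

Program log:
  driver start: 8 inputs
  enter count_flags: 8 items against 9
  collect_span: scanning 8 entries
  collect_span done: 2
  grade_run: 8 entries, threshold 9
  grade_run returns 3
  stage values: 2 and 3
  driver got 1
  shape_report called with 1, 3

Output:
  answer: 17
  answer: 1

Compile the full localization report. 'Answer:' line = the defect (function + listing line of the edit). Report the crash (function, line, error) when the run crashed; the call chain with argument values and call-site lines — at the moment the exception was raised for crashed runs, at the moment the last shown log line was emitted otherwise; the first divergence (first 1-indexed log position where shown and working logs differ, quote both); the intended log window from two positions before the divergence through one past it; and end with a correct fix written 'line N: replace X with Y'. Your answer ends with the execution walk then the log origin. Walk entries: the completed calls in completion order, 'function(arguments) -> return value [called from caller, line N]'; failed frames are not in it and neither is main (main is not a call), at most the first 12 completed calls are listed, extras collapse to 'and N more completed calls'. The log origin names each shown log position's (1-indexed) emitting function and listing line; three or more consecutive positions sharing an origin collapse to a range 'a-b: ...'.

Answer: the defect is in count_flags at line 31.
The tell: At log position 8 the runs split — shown 'driver got 1', but the working version logs 'driver got 0'.
Call chain: main -> shape_report(1, 3) (called at line 48).
First divergence: position 8 — the shown line 'driver got 1' should read 'driver got 0'.
Intended log window:
  6: grade_run returns 3
  7: stage values: 2 and 3
  8: driver got 0
  9: shape_report called with 0, 3
Execution walk:
  collect_span([9, 2, 9, 5, 3, 9, 10, 1]) -> 2  [called from count_flags, line 27]
  grade_run([9, 2, 9, 5, 3, 9, 10, 1], 9) -> 3  [called from count_flags, line 28]
  count_flags([9, 2, 9, 5, 3, 9, 10, 1], 9) -> 1  [called from main, line 46]
  shape_report(1, 3) -> 17  [called from main, line 48]
Log origin:
  1: emitted by main (line 45)
  2: emitted by count_flags (line 26)
  3: emitted by collect_span (line 2)
  4: emitted by collect_span (line 7)
  5: emitted by grade_run (line 11)
  6: emitted by grade_run (line 16)
  7: emitted by count_flags (line 29)
  8: emitted by main (line 47)
  9: emitted by shape_report (line 34)
A correct fix: line 31: replace `acc // acc` with `acc // mid`.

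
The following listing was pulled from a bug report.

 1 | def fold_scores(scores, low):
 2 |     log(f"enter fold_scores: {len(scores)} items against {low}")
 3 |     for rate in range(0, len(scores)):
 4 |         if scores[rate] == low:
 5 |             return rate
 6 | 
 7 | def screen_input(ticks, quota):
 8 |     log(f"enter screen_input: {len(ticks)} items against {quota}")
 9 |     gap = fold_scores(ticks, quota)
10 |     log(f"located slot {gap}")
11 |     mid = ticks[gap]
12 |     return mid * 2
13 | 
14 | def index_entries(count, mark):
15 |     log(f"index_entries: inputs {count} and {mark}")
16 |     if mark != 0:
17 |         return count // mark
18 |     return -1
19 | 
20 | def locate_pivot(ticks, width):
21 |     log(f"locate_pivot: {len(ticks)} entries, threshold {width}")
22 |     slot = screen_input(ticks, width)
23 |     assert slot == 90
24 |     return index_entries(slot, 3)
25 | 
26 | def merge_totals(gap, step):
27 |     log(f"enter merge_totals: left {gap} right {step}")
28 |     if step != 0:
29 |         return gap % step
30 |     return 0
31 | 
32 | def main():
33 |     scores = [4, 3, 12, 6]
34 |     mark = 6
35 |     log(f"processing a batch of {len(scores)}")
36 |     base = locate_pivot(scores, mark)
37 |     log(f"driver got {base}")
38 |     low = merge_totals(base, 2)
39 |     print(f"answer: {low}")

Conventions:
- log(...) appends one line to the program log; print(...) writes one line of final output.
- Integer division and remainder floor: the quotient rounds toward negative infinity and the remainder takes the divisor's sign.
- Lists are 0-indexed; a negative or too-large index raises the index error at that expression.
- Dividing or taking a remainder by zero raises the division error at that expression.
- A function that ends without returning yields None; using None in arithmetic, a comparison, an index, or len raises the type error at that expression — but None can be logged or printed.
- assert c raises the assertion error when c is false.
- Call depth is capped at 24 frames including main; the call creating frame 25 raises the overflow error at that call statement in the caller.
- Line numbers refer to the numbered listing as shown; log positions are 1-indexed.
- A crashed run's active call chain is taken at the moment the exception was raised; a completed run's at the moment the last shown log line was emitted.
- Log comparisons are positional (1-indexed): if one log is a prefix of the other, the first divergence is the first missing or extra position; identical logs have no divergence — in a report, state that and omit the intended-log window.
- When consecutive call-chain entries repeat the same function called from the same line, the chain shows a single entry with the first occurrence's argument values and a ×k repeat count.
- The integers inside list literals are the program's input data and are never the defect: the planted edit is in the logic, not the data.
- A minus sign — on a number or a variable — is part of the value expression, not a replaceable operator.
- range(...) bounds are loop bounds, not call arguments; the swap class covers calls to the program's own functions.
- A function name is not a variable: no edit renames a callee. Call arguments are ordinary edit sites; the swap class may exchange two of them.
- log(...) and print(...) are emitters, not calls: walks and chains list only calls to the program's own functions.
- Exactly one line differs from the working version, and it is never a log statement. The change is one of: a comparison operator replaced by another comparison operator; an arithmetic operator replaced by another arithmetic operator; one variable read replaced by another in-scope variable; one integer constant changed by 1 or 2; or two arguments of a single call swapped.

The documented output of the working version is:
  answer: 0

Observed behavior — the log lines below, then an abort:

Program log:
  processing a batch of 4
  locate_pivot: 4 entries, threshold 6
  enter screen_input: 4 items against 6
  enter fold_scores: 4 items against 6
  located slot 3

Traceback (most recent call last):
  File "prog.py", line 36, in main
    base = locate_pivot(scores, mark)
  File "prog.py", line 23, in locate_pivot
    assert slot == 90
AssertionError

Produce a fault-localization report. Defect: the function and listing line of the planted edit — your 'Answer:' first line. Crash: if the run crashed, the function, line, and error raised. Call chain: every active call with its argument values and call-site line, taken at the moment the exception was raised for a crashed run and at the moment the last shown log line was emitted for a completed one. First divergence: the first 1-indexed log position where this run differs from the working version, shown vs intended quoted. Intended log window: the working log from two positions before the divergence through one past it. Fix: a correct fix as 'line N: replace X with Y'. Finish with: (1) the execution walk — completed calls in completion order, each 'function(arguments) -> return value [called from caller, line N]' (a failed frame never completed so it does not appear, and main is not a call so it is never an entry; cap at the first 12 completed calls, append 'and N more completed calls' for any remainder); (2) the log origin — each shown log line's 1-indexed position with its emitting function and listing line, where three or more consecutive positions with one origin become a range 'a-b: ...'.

Answer: the defect is in locate_pivot at line 23.
Key fact: The faulty run's log stops after 5 lines; the working version's next line would be 'index_entries: inputs 12 and 3'.
Crash: locate_pivot, line 23, AssertionError.
Call chain: main -> locate_pivot([4, 3, 12, 6], 6) (called at line 36).
First divergence: position 6 (shown log ended at 5 lines; the working version continues: 'index_entries: inputs 12 and 3').
Intended log window:
  4: enter fold_scores: 4 items against 6
  5: located slot 3
  6: index_entries: inputs 12 and 3
  7: driver got 4
Execution walk:
  fold_scores([4, 3, 12, 6], 6) -> 3  [called from screen_input, line 9]
  screen_input([4, 3, 12, 6], 6) -> 12  [called from locate_pivot, line 22]
Origin of each log line:
  1: from main, line 35
  2: from locate_pivot, line 21
  3: from screen_input, line 8
  4: from fold_scores, line 2
  5: from screen_input, line 10
A correct fix: line 23: replace `==` with `<=`.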